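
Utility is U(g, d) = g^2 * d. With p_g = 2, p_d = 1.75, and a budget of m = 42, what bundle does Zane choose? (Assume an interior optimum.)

g* = 14, d* = 8

MU_g = 2·g·d and MU_d = g^2.
MRS = MU_g/MU_d = (2/1)·d/g.
Tangency: set MRS = p_g/p_d = 2/1.75 = 8/7.
So (2/1)·d/g = 8/7, i.e. d = (4/7)·g.
Substitute into the budget 2·g + 1.75·d = 42: 3·g = 42, so g* = 14.
Then d* = (4/7)·14 = 8.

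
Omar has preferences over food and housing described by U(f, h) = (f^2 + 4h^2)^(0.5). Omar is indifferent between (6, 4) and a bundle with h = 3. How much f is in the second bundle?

U depends on (f, h) only through S = f^2 + 4h^2, so equal utility means equal S. At (6, 4): S = 100.
With h = 3: 4·3^2 = 36, so f^2 = 100 − 36 = 64.
Hence f = √64 = 8.
Check: U(8, 3) = 10.

f = 8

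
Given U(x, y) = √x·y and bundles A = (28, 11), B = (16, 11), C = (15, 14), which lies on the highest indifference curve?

Bundle A

Evaluate utility at each bundle:
U(A) = 58.207.
U(B) = 44.000.
U(C) = 54.222.
Highest utility is A, so A ≻ C ≻ B.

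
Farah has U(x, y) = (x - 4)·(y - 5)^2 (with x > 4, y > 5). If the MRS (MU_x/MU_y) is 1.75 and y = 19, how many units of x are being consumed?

MU_x = (y−5)^2, MU_y = 2·(x−4)·(y−5).
MRS = (1/2)·(y−5)/(x−4).
Substitute y = 19: MRS = 7/(x − 4). Setting this equal to 1.75 gives x − 4 = 7/1.75 = 4, so x = 8.

x = 8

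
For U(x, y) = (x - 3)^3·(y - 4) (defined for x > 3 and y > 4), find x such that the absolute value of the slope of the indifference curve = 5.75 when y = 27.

MU_x = 3·(x−3)^2·(y−4), MU_y = (x−3)^3.
MRS = (3/1)·(y−4)/(x−3).
Substitute y = 27: MRS = 69/(x − 3). Setting this equal to 5.75 gives x − 3 = 69/5.75 = 12, so x = 15.

x = 15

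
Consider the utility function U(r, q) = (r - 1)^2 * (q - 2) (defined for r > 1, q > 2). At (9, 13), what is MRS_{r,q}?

MRS = 2.75

MU_r = 2·(r−1)·(q−2), MU_q = (r−1)^2.
MRS = (2/1)·(q−2)/(r−1).
At (9, 13): MRS = 2.75.
The indifference curve has slope −2.75 at this bundle.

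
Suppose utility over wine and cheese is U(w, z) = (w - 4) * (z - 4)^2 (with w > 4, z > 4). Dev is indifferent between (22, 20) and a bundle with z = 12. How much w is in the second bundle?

w = 76

U(22, 20) = 4608.
Set U(w, 12) = 4608 and solve.
With z = 12: (12 − 4)^2 = 64, so (w − 4) = 4608/64 = 72.
So w = 4 + 72 = 76.
Check: U(76, 12) = 4608.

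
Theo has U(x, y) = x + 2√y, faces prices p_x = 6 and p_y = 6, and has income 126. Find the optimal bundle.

MU_x = 1, MU_y = 2/(2√y).
MRS = 1 ÷ (2/(2√y)).
Tangency: set MRS = p_x/p_y = 6/6 = 1.
MRS depends only on y: √y = 1 ⇒ √y = 1 ⇒ y* = 1.
From the budget, 6·x = 126 − 6·1 = 120, so x* = 20.

x* = 20, y* = 1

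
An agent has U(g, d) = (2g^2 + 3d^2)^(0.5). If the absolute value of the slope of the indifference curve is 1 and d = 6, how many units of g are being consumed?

For CES with ρ = 2, MRS = (2/3)·(d/g)^(-1).
Setting (2/3)·(6/g)^(-1) = 1 gives (6/g)^(-1) = 1.5, so 6/g = 2/3 and g = 9.

g = 9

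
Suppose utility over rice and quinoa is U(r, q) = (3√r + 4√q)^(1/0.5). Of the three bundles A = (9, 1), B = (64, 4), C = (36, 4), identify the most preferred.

Bundle B

Evaluate utility at each bundle:
U(A) = 169.000.
U(B) = 1024.000.
U(C) = 676.000.
Highest utility is B, so B ≻ C ≻ A.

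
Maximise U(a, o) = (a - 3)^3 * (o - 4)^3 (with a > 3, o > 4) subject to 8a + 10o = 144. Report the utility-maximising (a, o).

a* = 8, o* = 8

MU_a = 3·(a−3)^2·(o−4)^3, MU_o = 3·(a−3)^3·(o−4)^2.
MRS = (o−4)/(a−3).
Tangency: set MRS = p_a/p_o = 8/10 = 0.8.
So (o − 4)/(a − 3) = 0.8, i.e. (o − 4) = 0.8·(a − 3).
Rewrite the budget in excess-of-subsistence terms: 8·(a − 3) + 10·(o − 4) = 144 − 8·3 − 10·4 = 80.
Substituting, 16·(a − 3) = 80, so a − 3 = 5 and a* = 8.
Then o − 4 = 0.8·5 = 4, so o* = 8.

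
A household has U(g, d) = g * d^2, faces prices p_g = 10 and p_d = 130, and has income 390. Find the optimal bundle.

MU_g = d^2 and MU_d = 2·g·d.
MRS = MU_g/MU_d = (1/2)·d/g.
Tangency: set MRS = p_g/p_d = 10/130 = 1/13.
So (1/2)·d/g = 1/13, i.e. d = (2/13)·g.
Substitute into the budget 10·g + 130·d = 390: 30·g = 390, so g* = 13.
Then d* = (2/13)·13 = 2.

g* = 13, d* = 2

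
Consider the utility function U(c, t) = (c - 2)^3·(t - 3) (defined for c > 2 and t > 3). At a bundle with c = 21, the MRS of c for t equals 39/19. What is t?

MU_c = 3·(c−2)^2·(t−3), MU_t = (c−2)^3.
MRS = (3/1)·(t−3)/(c−2).
Substitute c = 21: MRS = (t − 3)/(19/3). Setting this equal to 39/19 gives t − 3 = (39/19)·(19/3) = 13, so t = 16.

t = 16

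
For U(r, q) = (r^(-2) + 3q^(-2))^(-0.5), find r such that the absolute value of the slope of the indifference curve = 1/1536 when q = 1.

For CES with ρ = -2, MRS = (1/3)·(q/r)^3.
Setting (1/3)·(1/r)^3 = 1/1536 gives (1/r)^3 = 1/512, so 1/r = 0.125 and r = 8.

r = 8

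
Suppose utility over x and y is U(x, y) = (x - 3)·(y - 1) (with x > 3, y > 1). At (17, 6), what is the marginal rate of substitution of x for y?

MU_x = (y−1), MU_y = (x−3).
MRS = (y−1)/(x−3).
At (17, 6): MRS = 5/14.
So at (17, 6) the consumer would give up 5/14 units of y for one more unit of x.

MRS = 5/14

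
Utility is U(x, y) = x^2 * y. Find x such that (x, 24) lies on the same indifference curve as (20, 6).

x = 10

U(20, 6) = 2400.
Set U(x, 24) = 2400 and solve.
With y = 24: x^2 = 2400/24 = 100; taking the square root, x = 10.
Check: U(10, 24) = 2400.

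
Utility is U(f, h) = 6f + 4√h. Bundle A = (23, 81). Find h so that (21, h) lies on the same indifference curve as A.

h = 144

U(23, 81) = 174.
Set U(21, h) = 174 and solve.
With f = 21: 4√h = 174 − 6·21 = 48, so √h = 12 and h = 144.
Check: U(21, 144) = 174.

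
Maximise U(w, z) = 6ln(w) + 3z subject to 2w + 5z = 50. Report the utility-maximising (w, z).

MU_w = 6/w, MU_z = 3.
MRS = 6/w ÷ 3.
Tangency: set MRS = p_w/p_z = 2/5 = 0.4.
MRS depends only on w: 2/w = 0.4 ⇒ w* = 2/0.4 = 5.
From the budget, 5·z = 50 − 2·5 = 40, so z* = 8.

w* = 5, z* = 8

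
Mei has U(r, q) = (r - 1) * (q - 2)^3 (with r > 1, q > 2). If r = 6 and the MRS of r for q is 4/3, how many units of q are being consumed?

q = 22

MU_r = (q−2)^3, MU_q = 3·(r−1)·(q−2)^2.
MRS = (1/3)·(q−2)/(r−1).
Substitute r = 6: MRS = (q − 2)/15. Setting this equal to 4/3 gives q − 2 = (4/3)·15 = 20, so q = 22.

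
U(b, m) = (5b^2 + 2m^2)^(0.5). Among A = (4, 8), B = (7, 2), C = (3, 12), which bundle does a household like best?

Bundle C

Evaluate utility at each bundle:
U(A) = 14.422.
U(B) = 15.906.
U(C) = 18.248.
Highest utility is C, so C ≻ B ≻ A.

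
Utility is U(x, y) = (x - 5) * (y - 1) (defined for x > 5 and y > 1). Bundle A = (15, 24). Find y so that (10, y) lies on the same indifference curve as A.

U(15, 24) = 230.
Set U(10, y) = 230 and solve.
With x = 10: (10 − 5) = 5, so (y − 1) = 230/5 = 46.
So y = 1 + 46 = 47.
Check: U(10, 47) = 230.

y = 47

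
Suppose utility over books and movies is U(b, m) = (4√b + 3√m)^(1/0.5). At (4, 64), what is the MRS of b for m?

MRS = 16/3

For CES with ρ = 0.5, MRS = (4/3)·√(m/b).
At (4, 64): MRS = 16/3.
So at (4, 64) the consumer would give up 16/3 units of m for one more unit of b.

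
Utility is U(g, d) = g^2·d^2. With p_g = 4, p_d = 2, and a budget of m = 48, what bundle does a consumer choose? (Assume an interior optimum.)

g* = 6, d* = 12

MU_g = 2·g·d^2 and MU_d = 2·g^2·d.
MRS = MU_g/MU_d = d/g.
Tangency: set MRS = p_g/p_d = 4/2 = 2.
So d/g = 2, i.e. d = 2·g.
Substitute into the budget 4·g + 2·d = 48: 8·g = 48, so g* = 6.
Then d* = 2·6 = 12.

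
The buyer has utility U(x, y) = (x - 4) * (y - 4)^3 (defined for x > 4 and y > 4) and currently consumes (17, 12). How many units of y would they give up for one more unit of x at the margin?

MU_x = (y−4)^3, MU_y = 3·(x−4)·(y−4)^2.
MRS = (1/3)·(y−4)/(x−4).
At (17, 12): MRS = 8/39.
The indifference curve has slope −8/39 at this bundle.

MRS = 8/39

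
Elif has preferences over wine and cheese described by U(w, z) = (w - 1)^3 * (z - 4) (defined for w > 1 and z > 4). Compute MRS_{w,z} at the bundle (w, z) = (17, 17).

MU_w = 3·(w−1)^2·(z−4), MU_z = (w−1)^3.
MRS = (3/1)·(z−4)/(w−1).
At (17, 17): MRS = 39/16.
So at (17, 17) the consumer would give up 39/16 units of z for one more unit of w.

MRS = 39/16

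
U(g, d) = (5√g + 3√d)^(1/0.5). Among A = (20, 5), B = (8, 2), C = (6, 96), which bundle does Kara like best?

Evaluate utility at each bundle:
U(A) = 845.000.
U(B) = 338.000.
U(C) = 1734.000.
Highest utility is C, so C ≻ A ≻ B.

Bundle C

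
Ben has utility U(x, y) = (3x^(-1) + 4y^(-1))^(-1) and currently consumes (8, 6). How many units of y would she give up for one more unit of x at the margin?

For CES with ρ = -1, MRS = (3/4)·(y/x)^2.
At (8, 6): MRS = 27/64.
That is, one extra unit of x is worth 27/64 units of y at the margin.

MRS = 27/64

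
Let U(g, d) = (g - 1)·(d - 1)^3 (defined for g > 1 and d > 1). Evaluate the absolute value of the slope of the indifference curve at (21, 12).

MRS = 11/60

MU_g = (d−1)^3, MU_d = 3·(g−1)·(d−1)^2.
MRS = (1/3)·(d−1)/(g−1).
At (21, 12): MRS = 11/60.
So at (21, 12) the consumer would give up 11/60 units of d for one more unit of g.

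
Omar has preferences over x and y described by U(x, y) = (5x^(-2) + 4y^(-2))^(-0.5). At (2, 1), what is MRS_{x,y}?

For CES with ρ = -2, MRS = (5/4)·(y/x)^3.
At (2, 1): MRS = 5/32.
The indifference curve has slope −5/32 at this bundle.

MRS = 5/32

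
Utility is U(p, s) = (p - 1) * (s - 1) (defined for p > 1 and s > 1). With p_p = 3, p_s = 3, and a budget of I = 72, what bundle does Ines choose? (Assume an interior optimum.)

p* = 12, s* = 12

MU_p = (s−1), MU_s = (p−1).
MRS = (s−1)/(p−1).
Tangency: set MRS = p_p/p_s = 3/3 = 1.
So (s − 1)/(p − 1) = 1, i.e. (s − 1) = (p − 1).
Rewrite the budget in excess-of-subsistence terms: 3·(p − 1) + 3·(s − 1) = 72 − 3·1 − 3·1 = 66.
Substituting, 6·(p − 1) = 66, so p − 1 = 11 and p* = 12.
Then s − 1 = 11, so s* = 12.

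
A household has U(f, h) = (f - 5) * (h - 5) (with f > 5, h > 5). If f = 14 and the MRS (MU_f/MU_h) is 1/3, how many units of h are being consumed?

h = 8

MU_f = (h−5), MU_h = (f−5).
MRS = (h−5)/(f−5).
Substitute f = 14: MRS = (h − 5)/9. Setting this equal to 1/3 gives h − 5 = (1/3)·9 = 3, so h = 8.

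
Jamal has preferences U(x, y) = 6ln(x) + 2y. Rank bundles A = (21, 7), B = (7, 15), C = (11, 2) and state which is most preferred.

Bundle B

Evaluate utility at each bundle:
U(A) = 32.267.
U(B) = 41.675.
U(C) = 18.387.
Highest utility is B, so B ≻ A ≻ C.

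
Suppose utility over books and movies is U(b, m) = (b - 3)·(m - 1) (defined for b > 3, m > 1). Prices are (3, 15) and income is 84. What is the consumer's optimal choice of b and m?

MU_b = (m−1), MU_m = (b−3).
MRS = (m−1)/(b−3).
Tangency: set MRS = p_b/p_m = 3/15 = 0.2.
So (m − 1)/(b − 3) = 0.2, i.e. (m − 1) = 0.2·(b − 3).
Rewrite the budget in excess-of-subsistence terms: 3·(b − 3) + 15·(m − 1) = 84 − 3·3 − 15·1 = 60.
Substituting, 6·(b − 3) = 60, so b − 3 = 10 and b* = 13.
Then m − 1 = 0.2·10 = 2, so m* = 3.

b* = 13, m* = 3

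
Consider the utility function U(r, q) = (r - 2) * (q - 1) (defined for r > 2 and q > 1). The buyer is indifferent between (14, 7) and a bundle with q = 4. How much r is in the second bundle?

U(14, 7) = 72.
Set U(r, 4) = 72 and solve.
With q = 4: (4 − 1) = 3, so (r − 2) = 72/3 = 24.
So r = 2 + 24 = 26.
Check: U(26, 4) = 72.

r = 26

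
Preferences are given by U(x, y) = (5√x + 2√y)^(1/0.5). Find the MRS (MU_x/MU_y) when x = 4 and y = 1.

MRS = 1.25

For CES with ρ = 0.5, MRS = (5/2)·√(y/x).
At (4, 1): MRS = 1.25.
So at (4, 1) the consumer would give up 1.25 units of y for one more unit of x.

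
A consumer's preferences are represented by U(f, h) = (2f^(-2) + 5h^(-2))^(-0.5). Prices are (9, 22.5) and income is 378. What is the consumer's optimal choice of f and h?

f* = 12, h* = 12

For CES with ρ = -2, MRS = (2/5)·(h/f)^3.
Tangency: set MRS = p_f/p_h = 9/22.5 = 0.4.
So (h/f)^3 = 1; taking the cube root, h/f = 1, i.e. h = f.
Substitute into the budget 9·f + 22.5·h = 378: 31.5·f = 378, so f* = 12 and h* = 12.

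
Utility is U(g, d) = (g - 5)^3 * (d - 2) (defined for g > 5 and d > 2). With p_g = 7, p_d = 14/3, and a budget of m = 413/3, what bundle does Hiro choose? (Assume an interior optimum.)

g* = 15, d* = 7

MU_g = 3·(g−5)^2·(d−2), MU_d = (g−5)^3.
MRS = (3/1)·(d−2)/(g−5).
Tangency: set MRS = p_g/p_d = 7/(14/3) = 1.5.
So (3/1)·(d − 2)/(g − 5) = 1.5, i.e. (d − 2) = 0.5·(g − 5).
Rewrite the budget in excess-of-subsistence terms: 7·(g − 5) + (14/3)·(d − 2) = 413/3 − 7·5 − (14/3)·2 = 280/3.
Substituting, (28/3)·(g − 5) = 280/3, so g − 5 = 10 and g* = 15.
Then d − 2 = 0.5·10 = 5, so d* = 7.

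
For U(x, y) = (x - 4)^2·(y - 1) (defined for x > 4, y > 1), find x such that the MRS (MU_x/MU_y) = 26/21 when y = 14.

MU_x = 2·(x−4)·(y−1), MU_y = (x−4)^2.
MRS = (2/1)·(y−1)/(x−4).
Substitute y = 14: MRS = 26/(x − 4). Setting this equal to 26/21 gives x − 4 = 26/(26/21) = 21, so x = 25.

x = 25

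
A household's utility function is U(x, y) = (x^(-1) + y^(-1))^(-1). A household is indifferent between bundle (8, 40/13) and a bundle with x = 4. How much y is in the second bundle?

y = 5

U depends on (x, y) only through S = x^(-1) + y^(-1), so equal utility means equal S. At (8, 40/13): S = 0.45.
With x = 4: 4^(-1) = 0.25, so y^(-1) = 0.45 − 0.25 = 0.2.
Hence y = 1/0.2 = 5.
Check: U(4, 5) = 2.2222.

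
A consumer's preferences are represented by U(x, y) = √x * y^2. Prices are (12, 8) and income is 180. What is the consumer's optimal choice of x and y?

MU_x = 0.5·x^(-0.5)·y^2 and MU_y = 2·√x·y.
MRS = MU_x/MU_y = (0.25)·y/x.
Tangency: set MRS = p_x/p_y = 12/8 = 1.5.
So (0.25)·y/x = 1.5, i.e. y = 6·x.
Substitute into the budget 12·x + 8·y = 180: 60·x = 180, so x* = 3.
Then y* = 6·3 = 18.

x* = 3, y* = 18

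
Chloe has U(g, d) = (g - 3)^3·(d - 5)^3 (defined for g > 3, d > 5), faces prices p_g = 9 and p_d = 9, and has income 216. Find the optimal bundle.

MU_g = 3·(g−3)^2·(d−5)^3, MU_d = 3·(g−3)^3·(d−5)^2.
MRS = (d−5)/(g−3).
Tangency: set MRS = p_g/p_d = 9/9 = 1.
So (d − 5)/(g − 3) = 1, i.e. (d − 5) = (g − 3).
Rewrite the budget in excess-of-subsistence terms: 9·(g − 3) + 9·(d − 5) = 216 − 9·3 − 9·5 = 144.
Substituting, 18·(g − 3) = 144, so g − 3 = 8 and g* = 11.
Then d − 5 = 8, so d* = 13.

g* = 11, d* = 13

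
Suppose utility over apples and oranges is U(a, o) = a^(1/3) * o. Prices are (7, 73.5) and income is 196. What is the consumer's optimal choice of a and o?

a* = 7, o* = 2

MU_a = 1/3·a^(-2/3)·o and MU_o = a^(1/3).
MRS = MU_a/MU_o = (1/3)·o/a.
Tangency: set MRS = p_a/p_o = 7/73.5 = 2/21.
So (1/3)·o/a = 2/21, i.e. o = (2/7)·a.
Substitute into the budget 7·a + 73.5·o = 196: 28·a = 196, so a* = 7.
Then o* = (2/7)·7 = 2.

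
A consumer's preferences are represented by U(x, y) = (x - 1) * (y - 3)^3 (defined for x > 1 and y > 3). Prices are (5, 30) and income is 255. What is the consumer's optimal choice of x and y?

MU_x = (y−3)^3, MU_y = 3·(x−1)·(y−3)^2.
MRS = (1/3)·(y−3)/(x−1).
Tangency: set MRS = p_x/p_y = 5/30 = 1/6.
So (1/3)·(y − 3)/(x − 1) = 1/6, i.e. (y − 3) = 0.5·(x − 1).
Rewrite the budget in excess-of-subsistence terms: 5·(x − 1) + 30·(y − 3) = 255 − 5·1 − 30·3 = 160.
Substituting, 20·(x − 1) = 160, so x − 1 = 8 and x* = 9.
Then y − 3 = 0.5·8 = 4, so y* = 7.

x* = 9, y* = 7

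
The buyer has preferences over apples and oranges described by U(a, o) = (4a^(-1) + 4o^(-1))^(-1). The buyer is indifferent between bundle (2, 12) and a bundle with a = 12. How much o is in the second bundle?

o = 2

U depends on (a, o) only through S = 4a^(-1) + 4o^(-1), so equal utility means equal S. At (2, 12): S = 7/3.
With a = 12: 4·12^(-1) = 1/3, so 4o^(-1) = 7/3 − 1/3 = 2, i.e. o^(-1) = 0.5.
Hence o = 1/0.5 = 2.
Check: U(12, 2) = 0.4286.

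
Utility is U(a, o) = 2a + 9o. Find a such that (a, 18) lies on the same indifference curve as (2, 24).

U(2, 24) = 220.
Set U(a, 18) = 220 and solve.
2a + 9·18 = 220 ⇒ 2a = 58 ⇒ a = 29.
Check: U(29, 18) = 220.

a = 29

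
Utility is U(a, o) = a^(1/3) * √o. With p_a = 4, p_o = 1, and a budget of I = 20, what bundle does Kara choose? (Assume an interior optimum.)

MU_a = 1/3·a^(-2/3)·√o and MU_o = 0.5·a^(1/3)·o^(-0.5).
MRS = MU_a/MU_o = (2/3)·o/a.
Tangency: set MRS = p_a/p_o = 4/1 = 4.
So (2/3)·o/a = 4, i.e. o = 6·a.
Substitute into the budget 4·a + 1·o = 20: 10·a = 20, so a* = 2.
Then o* = 6·2 = 12.

a* = 2, o* = 12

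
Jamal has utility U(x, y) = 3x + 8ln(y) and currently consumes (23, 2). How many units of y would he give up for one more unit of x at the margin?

MRS = 0.75

MU_x = 3, MU_y = 8/y.
MRS = 3 ÷ (8/y).
At (23, 2): MRS = 0.75.
The indifference curve has slope −0.75 at this bundle.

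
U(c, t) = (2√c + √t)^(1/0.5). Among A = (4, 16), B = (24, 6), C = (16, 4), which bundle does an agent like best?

Bundle B

Evaluate utility at each bundle:
U(A) = 64.000.
U(B) = 150.000.
U(C) = 100.000.
Highest utility is B, so B ≻ C ≻ A.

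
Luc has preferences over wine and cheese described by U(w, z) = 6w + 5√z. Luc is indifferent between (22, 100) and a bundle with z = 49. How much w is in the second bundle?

w = 24.5

U(22, 100) = 182.
Set U(w, 49) = 182 and solve.
With z = 49: √49 = 7, so 6w = 182 − 5·7 = 147 and w = 24.5.
Check: U(24.5, 49) = 182.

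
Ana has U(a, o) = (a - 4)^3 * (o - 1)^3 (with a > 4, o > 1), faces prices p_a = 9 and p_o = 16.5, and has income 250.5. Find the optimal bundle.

a* = 15, o* = 7

MU_a = 3·(a−4)^2·(o−1)^3, MU_o = 3·(a−4)^3·(o−1)^2.
MRS = (o−1)/(a−4).
Tangency: set MRS = p_a/p_o = 9/16.5 = 6/11.
So (o − 1)/(a − 4) = 6/11, i.e. (o − 1) = (6/11)·(a − 4).
Rewrite the budget in excess-of-subsistence terms: 9·(a − 4) + 16.5·(o − 1) = 250.5 − 9·4 − 16.5·1 = 198.
Substituting, 18·(a − 4) = 198, so a − 4 = 11 and a* = 15.
Then o − 1 = (6/11)·11 = 6, so o* = 7.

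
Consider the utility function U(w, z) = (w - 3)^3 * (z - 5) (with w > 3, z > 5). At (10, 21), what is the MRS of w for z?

MRS = 48/7

MU_w = 3·(w−3)^2·(z−5), MU_z = (w−3)^3.
MRS = (3/1)·(z−5)/(w−3).
At (10, 21): MRS = 48/7.
So at (10, 21) the consumer would give up 48/7 units of z for one more unit of w.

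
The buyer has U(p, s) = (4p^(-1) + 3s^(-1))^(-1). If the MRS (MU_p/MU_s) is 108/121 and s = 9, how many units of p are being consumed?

For CES with ρ = -1, MRS = (4/3)·(s/p)^2.
Setting (4/3)·(9/p)^2 = 108/121 gives (9/p)^2 = 81/121, so 9/p = 9/11 and p = 11.

p = 11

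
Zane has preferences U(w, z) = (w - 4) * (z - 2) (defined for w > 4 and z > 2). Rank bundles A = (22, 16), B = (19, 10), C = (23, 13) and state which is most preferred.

Bundle A

Evaluate utility at each bundle:
U(A) = 252.
U(B) = 120.
U(C) = 209.
Highest utility is A, so A ≻ C ≻ B.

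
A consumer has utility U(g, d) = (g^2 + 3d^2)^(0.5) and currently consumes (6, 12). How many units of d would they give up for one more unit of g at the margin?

MRS = 1/6

For CES with ρ = 2, MRS = (1/3)·(d/g)^(-1).
At (6, 12): MRS = 1/6.
So at (6, 12) the consumer would give up 1/6 units of d for one more unit of g.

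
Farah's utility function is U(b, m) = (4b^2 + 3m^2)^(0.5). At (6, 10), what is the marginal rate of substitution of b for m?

For CES with ρ = 2, MRS = (4/3)·(m/b)^(-1).
At (6, 10): MRS = 0.8.
The indifference curve has slope −0.8 at this bundle.

MRS = 0.8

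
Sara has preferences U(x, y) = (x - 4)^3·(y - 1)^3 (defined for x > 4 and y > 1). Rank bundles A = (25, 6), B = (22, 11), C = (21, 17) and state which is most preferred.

Evaluate utility at each bundle:
U(A) = 1157625.
U(B) = 5832000.
U(C) = 20123648.
Highest utility is C, so C ≻ B ≻ A.

Bundle C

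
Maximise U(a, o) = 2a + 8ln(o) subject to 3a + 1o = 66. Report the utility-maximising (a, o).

MU_a = 2, MU_o = 8/o.
MRS = 2 ÷ (8/o).
Tangency: set MRS = p_a/p_o = 3/1 = 3.
MRS depends only on o: 0.25·o = 3 ⇒ o* = 3/0.25 = 12.
From the budget, 3·a = 66 − 1·12 = 54, so a* = 18.

a* = 18, o* = 12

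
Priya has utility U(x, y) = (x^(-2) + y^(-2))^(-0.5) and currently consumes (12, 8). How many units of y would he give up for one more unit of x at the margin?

MRS = 8/27

For CES with ρ = -2, MRS = (y/x)^3.
At (12, 8): MRS = 8/27.
That is, one extra unit of x is worth 8/27 units of y at the margin.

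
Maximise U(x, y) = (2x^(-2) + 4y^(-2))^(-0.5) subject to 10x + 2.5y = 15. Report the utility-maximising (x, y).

For CES with ρ = -2, MRS = (2/4)·(y/x)^3.
Tangency: set MRS = p_x/p_y = 10/2.5 = 4.
So (y/x)^3 = 8; taking the cube root, y/x = 2, i.e. y = 2·x.
Substitute into the budget 10·x + 2.5·y = 15: 15·x = 15, so x* = 1 and y* = 2·1 = 2.

x* = 1, y* = 2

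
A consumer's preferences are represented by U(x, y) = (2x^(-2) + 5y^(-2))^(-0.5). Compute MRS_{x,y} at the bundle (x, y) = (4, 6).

MRS = 1.35

For CES with ρ = -2, MRS = (2/5)·(y/x)^3.
At (4, 6): MRS = 1.35.
The indifference curve has slope −1.35 at this bundle.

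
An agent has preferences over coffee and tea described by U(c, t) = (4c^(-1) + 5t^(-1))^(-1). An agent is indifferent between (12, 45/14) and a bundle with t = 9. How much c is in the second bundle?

c = 3

U depends on (c, t) only through S = 4c^(-1) + 5t^(-1), so equal utility means equal S. At (12, 45/14): S = 17/9.
With t = 9: 5·9^(-1) = 5/9, so 4c^(-1) = 17/9 − 5/9 = 4/3, i.e. c^(-1) = 1/3.
Hence c = 1/(1/3) = 3.
Check: U(3, 9) = 0.5294.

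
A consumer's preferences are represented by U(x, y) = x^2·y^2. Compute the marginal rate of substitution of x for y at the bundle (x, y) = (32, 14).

MU_x = 2·x·y^2 and MU_y = 2·x^2·y.
MRS = MU_x/MU_y = y/x.
At (32, 14): MRS = 7/16.
So at (32, 14) the consumer would give up 7/16 units of y for one more unit of x.

MRS = 7/16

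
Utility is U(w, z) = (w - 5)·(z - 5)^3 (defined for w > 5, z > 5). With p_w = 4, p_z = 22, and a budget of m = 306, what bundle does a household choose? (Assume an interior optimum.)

w* = 16, z* = 11

MU_w = (z−5)^3, MU_z = 3·(w−5)·(z−5)^2.
MRS = (1/3)·(z−5)/(w−5).
Tangency: set MRS = p_w/p_z = 4/22 = 2/11.
So (1/3)·(z − 5)/(w − 5) = 2/11, i.e. (z − 5) = (6/11)·(w − 5).
Rewrite the budget in excess-of-subsistence terms: 4·(w − 5) + 22·(z − 5) = 306 − 4·5 − 22·5 = 176.
Substituting, 16·(w − 5) = 176, so w − 5 = 11 and w* = 16.
Then z − 5 = (6/11)·11 = 6, so z* = 11.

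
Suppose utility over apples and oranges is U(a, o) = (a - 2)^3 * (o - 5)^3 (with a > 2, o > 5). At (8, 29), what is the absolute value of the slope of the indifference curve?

MRS = 4

MU_a = 3·(a−2)^2·(o−5)^3, MU_o = 3·(a−2)^3·(o−5)^2.
MRS = (o−5)/(a−2).
At (8, 29): MRS = 4.
The indifference curve has slope −4 at this bundle.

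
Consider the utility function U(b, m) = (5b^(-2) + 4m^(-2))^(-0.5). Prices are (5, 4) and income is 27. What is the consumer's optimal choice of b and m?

b* = 3, m* = 3

For CES with ρ = -2, MRS = (5/4)·(m/b)^3.
Tangency: set MRS = p_b/p_m = 5/4 = 1.25.
So (m/b)^3 = 1; taking the cube root, m/b = 1, i.e. m = b.
Substitute into the budget 5·b + 4·m = 27: 9·b = 27, so b* = 3 and m* = 3.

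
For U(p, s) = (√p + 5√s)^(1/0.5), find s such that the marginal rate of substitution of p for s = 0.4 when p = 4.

For CES with ρ = 0.5, MRS = (1/5)·√(s/p).
Setting (1/5)·√(s/4) = 0.4 gives √(s/4) = 2, so s/4 = 4 and s = 16.

s = 16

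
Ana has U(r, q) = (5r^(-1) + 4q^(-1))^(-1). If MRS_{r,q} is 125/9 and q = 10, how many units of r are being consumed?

For CES with ρ = -1, MRS = (5/4)·(q/r)^2.
Setting (5/4)·(10/r)^2 = 125/9 gives (10/r)^2 = 100/9, so 10/r = 10/3 and r = 3.

r = 3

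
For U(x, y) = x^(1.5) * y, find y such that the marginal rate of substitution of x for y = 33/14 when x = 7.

MU_x = 1.5·√x·y and MU_y = x^(1.5).
MRS = MU_x/MU_y = (1.5)·y/x.
Substitute x = 7: MRS = y/(14/3). Setting y/(14/3) = 33/14 gives y = (33/14)·(14/3) = 11.

y = 11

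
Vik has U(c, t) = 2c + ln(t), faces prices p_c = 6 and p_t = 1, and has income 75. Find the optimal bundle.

MU_c = 2, MU_t = 1/t.
MRS = 2 ÷ (1/t).
Tangency: set MRS = p_c/p_t = 6/1 = 6.
MRS depends only on t: 2·t = 6 ⇒ t* = 6/2 = 3.
From the budget, 6·c = 75 − 1·3 = 72, so c* = 12.

c* = 12, t* = 3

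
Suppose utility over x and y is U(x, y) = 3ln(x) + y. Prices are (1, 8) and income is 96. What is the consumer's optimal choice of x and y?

MU_x = 3/x, MU_y = 1.
MRS = 3/x ÷ 1.
Tangency: set MRS = p_x/p_y = 1/8 = 0.125.
MRS depends only on x: 3/x = 0.125 ⇒ x* = 3/0.125 = 24.
From the budget, 8·y = 96 − 1·24 = 72, so y* = 9.

x* = 24, y* = 9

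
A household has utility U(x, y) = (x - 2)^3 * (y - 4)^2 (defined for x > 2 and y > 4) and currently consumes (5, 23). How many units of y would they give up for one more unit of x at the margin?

MRS = 9.5

MU_x = 3·(x−2)^2·(y−4)^2, MU_y = 2·(x−2)^3·(y−4).
MRS = (3/2)·(y−4)/(x−2).
At (5, 23): MRS = 9.5.
So at (5, 23) the consumer would give up 9.5 units of y for one more unit of x.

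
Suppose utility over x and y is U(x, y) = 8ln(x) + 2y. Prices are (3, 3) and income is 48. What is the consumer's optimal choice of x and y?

MU_x = 8/x, MU_y = 2.
MRS = 8/x ÷ 2.
Tangency: set MRS = p_x/p_y = 3/3 = 1.
MRS depends only on x: 4/x = 1 ⇒ x* = 4/1 = 4.
From the budget, 3·y = 48 − 3·4 = 36, so y* = 12.

x* = 4, y* = 12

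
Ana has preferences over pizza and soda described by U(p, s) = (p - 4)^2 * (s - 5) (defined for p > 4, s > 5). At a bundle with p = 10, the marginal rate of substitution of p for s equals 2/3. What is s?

s = 7

MU_p = 2·(p−4)·(s−5), MU_s = (p−4)^2.
MRS = (2/1)·(s−5)/(p−4).
Substitute p = 10: MRS = (s − 5)/3. Setting this equal to 2/3 gives s − 5 = (2/3)·3 = 2, so s = 7.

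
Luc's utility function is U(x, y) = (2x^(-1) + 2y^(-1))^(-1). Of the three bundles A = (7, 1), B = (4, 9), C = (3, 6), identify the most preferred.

Evaluate utility at each bundle:
U(A) = 0.438.
U(B) = 1.385.
U(C) = 1.000.
Highest utility is B, so B ≻ C ≻ A.

Bundle B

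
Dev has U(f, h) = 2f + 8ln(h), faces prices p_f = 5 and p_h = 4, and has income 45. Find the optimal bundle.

MU_f = 2, MU_h = 8/h.
MRS = 2 ÷ (8/h).
Tangency: set MRS = p_f/p_h = 5/4 = 1.25.
MRS depends only on h: 0.25·h = 1.25 ⇒ h* = 1.25/0.25 = 5.
From the budget, 5·f = 45 − 4·5 = 25, so f* = 5.

f* = 5, h* = 5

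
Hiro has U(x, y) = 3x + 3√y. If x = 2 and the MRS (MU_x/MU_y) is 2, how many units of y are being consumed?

y = 1

MU_x = 3, MU_y = 3/(2√y).
MRS = 3 ÷ (3/(2√y)).
MRS depends only on y: 2·√y = 2 ⇒ √y = 2/2 = 1 ⇒ y = 1.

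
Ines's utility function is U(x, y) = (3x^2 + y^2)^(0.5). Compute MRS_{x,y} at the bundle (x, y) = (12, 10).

For CES with ρ = 2, MRS = (3/1)·(y/x)^(-1).
At (12, 10): MRS = 3.6.
The indifference curve has slope −3.6 at this bundle.

MRS = 3.6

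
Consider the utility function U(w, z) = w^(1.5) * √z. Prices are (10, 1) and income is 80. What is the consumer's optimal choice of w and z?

MU_w = 1.5·√w·√z and MU_z = 0.5·w^(1.5)·z^(-0.5).
MRS = MU_w/MU_z = (3)·z/w.
Tangency: set MRS = p_w/p_z = 10/1 = 10.
So (3)·z/w = 10, i.e. z = (10/3)·w.
Substitute into the budget 10·w + 1·z = 80: (40/3)·w = 80, so w* = 6.
Then z* = (10/3)·6 = 20.

w* = 6, z* = 20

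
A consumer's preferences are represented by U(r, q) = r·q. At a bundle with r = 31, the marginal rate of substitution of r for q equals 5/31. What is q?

q = 5

MU_r = q and MU_q = r.
MRS = MU_r/MU_q = q/r.
Substitute r = 31: MRS = q/31. Setting q/31 = 5/31 gives q = (5/31)·31 = 5.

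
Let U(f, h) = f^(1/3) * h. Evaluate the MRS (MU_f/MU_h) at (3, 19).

MU_f = 1/3·f^(-2/3)·h and MU_h = f^(1/3).
MRS = MU_f/MU_h = (1/3)·h/f.
At (3, 19): MRS = 19/9.
That is, one extra unit of f is worth 19/9 units of h at the margin.

MRS = 19/9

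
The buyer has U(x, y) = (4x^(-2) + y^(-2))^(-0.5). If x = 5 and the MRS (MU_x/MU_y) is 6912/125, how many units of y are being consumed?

For CES with ρ = -2, MRS = (4/1)·(y/x)^3.
Setting (4/1)·(y/5)^3 = 6912/125 gives (y/5)^3 = 1728/125, so y/5 = 2.4 and y = 12.

y = 12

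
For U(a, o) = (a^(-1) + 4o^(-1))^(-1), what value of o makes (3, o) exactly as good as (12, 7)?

o = 112/9

U depends on (a, o) only through S = a^(-1) + 4o^(-1), so equal utility means equal S. At (12, 7): S = 55/84.
With a = 3: 3^(-1) = 1/3, so 4o^(-1) = 55/84 − 1/3 = 9/28, i.e. o^(-1) = 9/112.
Hence o = 1/(9/112) = 112/9.
Check: U(3, 112/9) = 1.5273.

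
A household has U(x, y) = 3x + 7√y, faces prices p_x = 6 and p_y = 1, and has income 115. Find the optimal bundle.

MU_x = 3, MU_y = 7/(2√y).
MRS = 3 ÷ (7/(2√y)).
Tangency: set MRS = p_x/p_y = 6/1 = 6.
MRS depends only on y: (6/7)·√y = 6 ⇒ √y = 6/(6/7) = 7 ⇒ y* = 49.
From the budget, 6·x = 115 − 1·49 = 66, so x* = 11.

x* = 11, y* = 49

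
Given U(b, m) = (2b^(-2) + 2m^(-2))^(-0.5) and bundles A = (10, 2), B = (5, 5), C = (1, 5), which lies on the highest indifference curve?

Bundle B

Evaluate utility at each bundle:
U(A) = 1.387.
U(B) = 2.500.
U(C) = 0.693.
Highest utility is B, so B ≻ A ≻ C.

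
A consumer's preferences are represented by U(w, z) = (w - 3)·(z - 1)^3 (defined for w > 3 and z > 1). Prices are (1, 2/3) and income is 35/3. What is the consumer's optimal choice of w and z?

MU_w = (z−1)^3, MU_z = 3·(w−3)·(z−1)^2.
MRS = (1/3)·(z−1)/(w−3).
Tangency: set MRS = p_w/p_z = 1/(2/3) = 1.5.
So (1/3)·(z − 1)/(w − 3) = 1.5, i.e. (z − 1) = 4.5·(w − 3).
Rewrite the budget in excess-of-subsistence terms: 1·(w − 3) + (2/3)·(z − 1) = 35/3 − 1·3 − (2/3)·1 = 8.
Substituting, 4·(w − 3) = 8, so w − 3 = 2 and w* = 5.
Then z − 1 = 4.5·2 = 9, so z* = 10.

w* = 5, z* = 10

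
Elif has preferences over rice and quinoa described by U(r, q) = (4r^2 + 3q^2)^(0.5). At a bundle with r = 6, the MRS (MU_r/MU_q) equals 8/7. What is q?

q = 7

For CES with ρ = 2, MRS = (4/3)·(q/r)^(-1).
Setting (4/3)·(q/6)^(-1) = 8/7 gives (q/6)^(-1) = 6/7, so q/6 = 7/6 and q = 7.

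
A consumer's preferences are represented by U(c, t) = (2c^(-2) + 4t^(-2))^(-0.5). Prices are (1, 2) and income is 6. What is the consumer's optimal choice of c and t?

For CES with ρ = -2, MRS = (2/4)·(t/c)^3.
Tangency: set MRS = p_c/p_t = 1/2 = 0.5.
So (t/c)^3 = 1; taking the cube root, t/c = 1, i.e. t = c.
Substitute into the budget 1·c + 2·t = 6: 3·c = 6, so c* = 2 and t* = 2.

c* = 2, t* = 2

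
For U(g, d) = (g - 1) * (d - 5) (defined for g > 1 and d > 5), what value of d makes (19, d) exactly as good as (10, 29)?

U(10, 29) = 216.
Set U(19, d) = 216 and solve.
With g = 19: (19 − 1) = 18, so (d − 5) = 216/18 = 12.
So d = 5 + 12 = 17.
Check: U(19, 17) = 216.

d = 17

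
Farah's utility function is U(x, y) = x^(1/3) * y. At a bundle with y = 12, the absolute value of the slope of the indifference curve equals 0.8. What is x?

x = 5

MU_x = 1/3·x^(-2/3)·y and MU_y = x^(1/3).
MRS = MU_x/MU_y = (1/3)·y/x.
Substitute y = 12: MRS = 4/x. Setting 4/x = 0.8 gives x = 4/0.8 = 5.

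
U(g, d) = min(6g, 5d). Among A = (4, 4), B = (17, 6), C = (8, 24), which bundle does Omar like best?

Bundle C

Evaluate utility at each bundle:
U(A) = 20.
U(B) = 30.
U(C) = 48.
Highest utility is C, so C ≻ B ≻ A.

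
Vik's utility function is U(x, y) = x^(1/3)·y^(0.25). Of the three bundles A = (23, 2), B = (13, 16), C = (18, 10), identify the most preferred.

Bundle B

Evaluate utility at each bundle:
U(A) = 3.382.
U(B) = 4.703.
U(C) = 4.660.
Highest utility is B, so B ≻ C ≻ A.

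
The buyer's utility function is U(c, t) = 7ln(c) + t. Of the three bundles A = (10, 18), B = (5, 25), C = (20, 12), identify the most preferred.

Evaluate utility at each bundle:
U(A) = 34.118.
U(B) = 36.266.
U(C) = 32.970.
Highest utility is B, so B ≻ A ≻ C.

Bundle B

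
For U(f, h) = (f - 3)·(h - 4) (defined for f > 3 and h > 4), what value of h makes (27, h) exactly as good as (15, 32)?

h = 18

U(15, 32) = 336.
Set U(27, h) = 336 and solve.
With f = 27: (27 − 3) = 24, so (h − 4) = 336/24 = 14.
So h = 4 + 14 = 18.
Check: U(27, 18) = 336.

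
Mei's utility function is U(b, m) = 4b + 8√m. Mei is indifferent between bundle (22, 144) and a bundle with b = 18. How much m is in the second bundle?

U(22, 144) = 184.
Set U(18, m) = 184 and solve.
With b = 18: 8√m = 184 − 4·18 = 112, so √m = 14 and m = 196.
Check: U(18, 196) = 184.

m = 196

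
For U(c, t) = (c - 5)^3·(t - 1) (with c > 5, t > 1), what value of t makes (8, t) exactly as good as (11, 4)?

t = 25

U(11, 4) = 648.
Set U(8, t) = 648 and solve.
With c = 8: (8 − 5)^3 = 27, so (t − 1) = 648/27 = 24.
So t = 1 + 24 = 25.
Check: U(8, 25) = 648.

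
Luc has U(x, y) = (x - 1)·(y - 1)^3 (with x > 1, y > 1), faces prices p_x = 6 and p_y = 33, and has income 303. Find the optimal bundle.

MU_x = (y−1)^3, MU_y = 3·(x−1)·(y−1)^2.
MRS = (1/3)·(y−1)/(x−1).
Tangency: set MRS = p_x/p_y = 6/33 = 2/11.
So (1/3)·(y − 1)/(x − 1) = 2/11, i.e. (y − 1) = (6/11)·(x − 1).
Rewrite the budget in excess-of-subsistence terms: 6·(x − 1) + 33·(y − 1) = 303 − 6·1 − 33·1 = 264.
Substituting, 24·(x − 1) = 264, so x − 1 = 11 and x* = 12.
Then y − 1 = (6/11)·11 = 6, so y* = 7.

x* = 12, y* = 7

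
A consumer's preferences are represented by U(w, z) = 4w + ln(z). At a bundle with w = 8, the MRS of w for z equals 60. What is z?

z = 15

MU_w = 4, MU_z = 1/z.
MRS = 4 ÷ (1/z).
MRS depends only on z: 4·z = 60 ⇒ z = 60/4 = 15.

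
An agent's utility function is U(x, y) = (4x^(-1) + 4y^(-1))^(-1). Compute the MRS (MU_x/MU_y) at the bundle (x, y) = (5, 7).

MRS = 49/25

For CES with ρ = -1, MRS = (y/x)^2.
At (5, 7): MRS = 49/25.
That is, one extra unit of x is worth 49/25 units of y at the margin.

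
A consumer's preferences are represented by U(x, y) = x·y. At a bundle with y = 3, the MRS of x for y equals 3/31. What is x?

x = 31

MU_x = y and MU_y = x.
MRS = MU_x/MU_y = y/x.
Substitute y = 3: MRS = 3/x. Setting 3/x = 3/31 gives x = 3/(3/31) = 31.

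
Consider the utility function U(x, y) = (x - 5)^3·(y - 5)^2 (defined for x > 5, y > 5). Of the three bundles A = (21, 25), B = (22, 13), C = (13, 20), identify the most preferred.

Bundle A

Evaluate utility at each bundle:
U(A) = 1638400.
U(B) = 314432.
U(C) = 115200.
Highest utility is A, so A ≻ B ≻ C.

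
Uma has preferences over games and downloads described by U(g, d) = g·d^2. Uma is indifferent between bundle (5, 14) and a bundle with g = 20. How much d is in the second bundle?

U(5, 14) = 980.
Set U(20, d) = 980 and solve.
With g = 20: d^2 = 980/20 = 49; taking the square root, d = 7.
Check: U(20, 7) = 980.

d = 7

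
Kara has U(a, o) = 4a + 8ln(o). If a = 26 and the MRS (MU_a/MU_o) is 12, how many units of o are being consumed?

MU_a = 4, MU_o = 8/o.
MRS = 4 ÷ (8/o).
MRS depends only on o: 0.5·o = 12 ⇒ o = 12/0.5 = 24.

o = 24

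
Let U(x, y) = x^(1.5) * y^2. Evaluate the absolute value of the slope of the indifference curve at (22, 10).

MRS = 15/44

MU_x = 1.5·√x·y^2 and MU_y = 2·x^(1.5)·y.
MRS = MU_x/MU_y = (0.75)·y/x.
At (22, 10): MRS = 15/44.
That is, one extra unit of x is worth 15/44 units of y at the margin.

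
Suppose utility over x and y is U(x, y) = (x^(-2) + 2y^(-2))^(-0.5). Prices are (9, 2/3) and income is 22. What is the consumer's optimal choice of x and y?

For CES with ρ = -2, MRS = (1/2)·(y/x)^3.
Tangency: set MRS = p_x/p_y = 9/(2/3) = 13.5.
So (y/x)^3 = 27; taking the cube root, y/x = 3, i.e. y = 3·x.
Substitute into the budget 9·x + (2/3)·y = 22: 11·x = 22, so x* = 2 and y* = 3·2 = 6.

x* = 2, y* = 6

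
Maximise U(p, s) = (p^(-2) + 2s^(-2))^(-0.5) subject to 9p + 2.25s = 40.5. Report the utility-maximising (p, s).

For CES with ρ = -2, MRS = (1/2)·(s/p)^3.
Tangency: set MRS = p_p/p_s = 9/2.25 = 4.
So (s/p)^3 = 8; taking the cube root, s/p = 2, i.e. s = 2·p.
Substitute into the budget 9·p + 2.25·s = 40.5: 13.5·p = 40.5, so p* = 3 and s* = 2·3 = 6.

p* = 3, s* = 6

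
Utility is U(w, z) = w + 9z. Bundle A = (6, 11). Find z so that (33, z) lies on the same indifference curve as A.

z = 8

U(6, 11) = 105.
Set U(33, z) = 105 and solve.
33 + 9z = 105 ⇒ 9z = 72 ⇒ z = 8.
Check: U(33, 8) = 105.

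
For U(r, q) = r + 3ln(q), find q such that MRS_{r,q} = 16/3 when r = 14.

q = 16

MU_r = 1, MU_q = 3/q.
MRS = 1 ÷ (3/q).
MRS depends only on q: (1/3)·q = 16/3 ⇒ q = (16/3)/(1/3) = 16.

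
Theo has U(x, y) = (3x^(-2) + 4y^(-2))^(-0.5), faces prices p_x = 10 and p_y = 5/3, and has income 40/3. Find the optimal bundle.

x* = 1, y* = 2

For CES with ρ = -2, MRS = (3/4)·(y/x)^3.
Tangency: set MRS = p_x/p_y = 10/(5/3) = 6.
So (y/x)^3 = 8; taking the cube root, y/x = 2, i.e. y = 2·x.
Substitute into the budget 10·x + (5/3)·y = 40/3: (40/3)·x = 40/3, so x* = 1 and y* = 2·1 = 2.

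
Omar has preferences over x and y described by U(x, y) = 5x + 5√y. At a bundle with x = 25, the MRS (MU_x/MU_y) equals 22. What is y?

y = 121

MU_x = 5, MU_y = 5/(2√y).
MRS = 5 ÷ (5/(2√y)).
MRS depends only on y: 2·√y = 22 ⇒ √y = 22/2 = 11 ⇒ y = 121.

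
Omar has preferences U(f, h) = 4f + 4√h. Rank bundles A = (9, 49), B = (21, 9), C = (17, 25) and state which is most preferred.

Bundle B

Evaluate utility at each bundle:
U(A) = 64.000.
U(B) = 96.000.
U(C) = 88.000.
Highest utility is B, so B ≻ C ≻ A.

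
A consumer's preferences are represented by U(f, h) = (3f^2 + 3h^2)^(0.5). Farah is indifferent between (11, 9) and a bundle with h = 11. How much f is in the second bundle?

U depends on (f, h) only through S = 3f^2 + 3h^2, so equal utility means equal S. At (11, 9): S = 606.
With h = 11: 3·11^2 = 363, so 3f^2 = 606 − 363 = 243, i.e. f^2 = 81.
Hence f = √81 = 9.
Check: U(9, 11) = 24.6171.

f = 9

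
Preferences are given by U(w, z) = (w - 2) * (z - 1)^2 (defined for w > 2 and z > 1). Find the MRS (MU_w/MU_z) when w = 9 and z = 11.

MRS = 5/7

MU_w = (z−1)^2, MU_z = 2·(w−2)·(z−1).
MRS = (1/2)·(z−1)/(w−2).
At (9, 11): MRS = 5/7.
So at (9, 11) the consumer would give up 5/7 units of z for one more unit of w.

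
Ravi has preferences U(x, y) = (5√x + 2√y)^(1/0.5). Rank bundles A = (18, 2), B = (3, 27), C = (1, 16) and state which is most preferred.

Bundle A

Evaluate utility at each bundle:
U(A) = 578.000.
U(B) = 363.000.
U(C) = 169.000.
Highest utility is A, so A ≻ B ≻ C.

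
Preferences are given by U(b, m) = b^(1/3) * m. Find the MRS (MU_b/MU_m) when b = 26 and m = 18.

MRS = 3/13

MU_b = 1/3·b^(-2/3)·m and MU_m = b^(1/3).
MRS = MU_b/MU_m = (1/3)·m/b.
At (26, 18): MRS = 3/13.
That is, one extra unit of b is worth 3/13 units of m at the margin.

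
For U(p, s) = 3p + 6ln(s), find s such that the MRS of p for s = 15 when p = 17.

MU_p = 3, MU_s = 6/s.
MRS = 3 ÷ (6/s).
MRS depends only on s: 0.5·s = 15 ⇒ s = 15/0.5 = 30.

s = 30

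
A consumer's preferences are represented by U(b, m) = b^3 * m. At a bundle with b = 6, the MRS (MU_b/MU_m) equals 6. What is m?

m = 12

MU_b = 3·b^2·m and MU_m = b^3.
MRS = MU_b/MU_m = (3/1)·m/b.
Substitute b = 6: MRS = m/2. Setting m/2 = 6 gives m = 6·2 = 12.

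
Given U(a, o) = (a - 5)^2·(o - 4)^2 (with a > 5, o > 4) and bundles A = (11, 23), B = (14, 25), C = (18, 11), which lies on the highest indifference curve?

Bundle B

Evaluate utility at each bundle:
U(A) = 12996.
U(B) = 35721.
U(C) = 8281.
Highest utility is B, so B ≻ A ≻ C.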